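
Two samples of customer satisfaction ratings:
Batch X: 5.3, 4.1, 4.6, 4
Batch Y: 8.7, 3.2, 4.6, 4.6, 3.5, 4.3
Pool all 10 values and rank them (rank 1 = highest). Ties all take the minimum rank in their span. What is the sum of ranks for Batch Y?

Sorted (descending): 8.7, 5.3, 4.6, 4.6, 4.6, 4.3, 4.1, 4, 3.5, 3.2
The 3 values of 4.6 occupy positions 3–5 → each gets rank 3.
Batch Y values → pooled ranks: 8.7→1, 3.2→10, 4.6→3, 4.6→3, 3.5→9, 4.3→6
Rank sum = 1 + 10 + 3 + 3 + 9 + 6 = 32

32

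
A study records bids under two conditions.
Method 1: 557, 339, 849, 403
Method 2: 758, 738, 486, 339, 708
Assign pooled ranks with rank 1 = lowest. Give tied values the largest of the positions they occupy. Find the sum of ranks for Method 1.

Sorted (ascending): 339, 339, 403, 486, 557, 708, 738, 758, 849
The 2 values of 339 occupy positions 1–2 → each gets rank 2.
Method 1 values → pooled ranks: 557→5, 339→2, 849→9, 403→3
Rank sum = 5 + 2 + 9 + 3 = 19

19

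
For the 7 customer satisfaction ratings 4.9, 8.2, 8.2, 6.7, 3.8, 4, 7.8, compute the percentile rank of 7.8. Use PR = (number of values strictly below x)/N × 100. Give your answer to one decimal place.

57.1

N = 7.
Strictly below 7.8: 4. Equal to 7.8: 1.
PR = 4/7 × 100 = 57.1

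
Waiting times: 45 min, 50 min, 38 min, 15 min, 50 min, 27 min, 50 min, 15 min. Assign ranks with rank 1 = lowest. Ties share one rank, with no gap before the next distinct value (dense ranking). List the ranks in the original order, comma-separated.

4, 5, 3, 1, 5, 2, 5, 1

Sorted (ascending): 15, 15, 27, 38, 45, 50, 50, 50
The 2 values of 15 share dense rank 1.
The 3 values of 50 share dense rank 5.
Remaining distinct values take the next consecutive integers.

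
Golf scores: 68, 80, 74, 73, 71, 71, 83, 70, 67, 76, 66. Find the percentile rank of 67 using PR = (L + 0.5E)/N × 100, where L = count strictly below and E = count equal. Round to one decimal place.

N = 11.
Strictly below 67: 1. Equal to 67: 1.
PR = (1 + 0.5·1)/11 × 100 = 13.6

13.6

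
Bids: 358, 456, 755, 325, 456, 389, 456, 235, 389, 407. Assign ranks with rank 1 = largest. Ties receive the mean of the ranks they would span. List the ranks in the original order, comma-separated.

8, 3, 1, 9, 3, 6.5, 3, 10, 6.5, 5

Sorted (descending): 755, 456, 456, 456, 407, 389, 389, 358, 325, 235
The 3 values of 456 occupy positions 2–4 → average rank 3.
The 2 values of 389 occupy positions 6–7 → average rank (6+7)/2 = 6.5.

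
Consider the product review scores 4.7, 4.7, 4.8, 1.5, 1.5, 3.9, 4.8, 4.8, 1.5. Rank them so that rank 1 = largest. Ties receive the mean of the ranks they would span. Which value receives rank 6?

3.9

Sorted (descending): 4.8, 4.8, 4.8, 4.7, 4.7, 3.9, 1.5, 1.5, 1.5
The 3 values of 4.8 occupy positions 1–3 → average rank 2.
The 2 values of 4.7 occupy positions 4–5 → average rank (4+5)/2 = 4.5.
The 3 values of 1.5 occupy positions 7–9 → average rank 8.
Rank 6 → value 3.9.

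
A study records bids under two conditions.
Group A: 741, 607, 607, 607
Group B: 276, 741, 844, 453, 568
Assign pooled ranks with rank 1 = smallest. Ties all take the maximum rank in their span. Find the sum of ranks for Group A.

Sorted (ascending): 276, 453, 568, 607, 607, 607, 741, 741, 844
The 3 values of 607 occupy positions 4–6 → each gets rank 6.
The 2 values of 741 occupy positions 7–8 → each gets rank 8.
Group A values → pooled ranks: 741→8, 607→6, 607→6, 607→6
Rank sum = 8 + 6 + 6 + 6 = 26

26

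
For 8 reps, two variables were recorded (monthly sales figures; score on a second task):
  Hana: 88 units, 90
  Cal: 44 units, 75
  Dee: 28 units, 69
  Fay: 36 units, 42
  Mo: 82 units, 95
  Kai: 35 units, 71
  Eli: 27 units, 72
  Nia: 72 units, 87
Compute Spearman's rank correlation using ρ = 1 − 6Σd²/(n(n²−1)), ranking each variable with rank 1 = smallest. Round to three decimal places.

Ranks of variable 1: 8, 5, 2, 4, 7, 3, 1, 6
Ranks of variable 2: 7, 5, 2, 1, 8, 3, 4, 6
d = r₁ − r₂: 1, 0, 0, 3, -1, 0, -3, 0
d²: 1, 0, 0, 9, 1, 0, 9, 0; Σd² = 20
ρ = 1 − 6·20/(8·63) = 1 − 120/504 = 0.762

0.762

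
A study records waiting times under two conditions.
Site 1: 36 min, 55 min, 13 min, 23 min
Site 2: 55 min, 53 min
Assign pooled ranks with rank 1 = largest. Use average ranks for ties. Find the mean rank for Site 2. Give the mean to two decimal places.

2.25

Sorted (descending): 55, 55, 53, 36, 23, 13
The 2 values of 55 occupy positions 1–2 → average rank (1+2)/2 = 1.5.
Site 2 values → pooled ranks: 55→1.5, 53→3
Mean rank = (1.5 + 3) / 2 = 2.25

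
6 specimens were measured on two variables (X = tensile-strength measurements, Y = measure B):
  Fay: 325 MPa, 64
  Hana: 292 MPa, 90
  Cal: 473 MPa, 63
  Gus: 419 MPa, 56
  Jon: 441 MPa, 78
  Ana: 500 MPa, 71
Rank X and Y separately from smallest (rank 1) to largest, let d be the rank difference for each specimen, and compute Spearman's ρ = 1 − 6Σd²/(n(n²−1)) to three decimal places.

Ranks of variable 1: 2, 1, 5, 3, 4, 6
Ranks of variable 2: 3, 6, 2, 1, 5, 4
d = r₁ − r₂: -1, -5, 3, 2, -1, 2
d²: 1, 25, 9, 4, 1, 4; Σd² = 44
ρ = 1 − 6·44/(6·35) = 1 − 264/210 = -0.257

-0.257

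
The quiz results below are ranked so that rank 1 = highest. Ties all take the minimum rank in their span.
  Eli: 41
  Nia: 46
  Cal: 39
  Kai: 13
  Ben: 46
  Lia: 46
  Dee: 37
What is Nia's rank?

Sorted (descending): 46, 46, 46, 41, 39, 37, 13
The 3 values of 46 occupy positions 1–3 → each gets rank 1.
Nia has value 46 → rank 1.

1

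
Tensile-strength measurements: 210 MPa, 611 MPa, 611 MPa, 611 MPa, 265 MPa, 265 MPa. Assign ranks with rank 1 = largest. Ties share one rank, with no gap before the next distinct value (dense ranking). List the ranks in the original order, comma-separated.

3, 1, 1, 1, 2, 2

Sorted (descending): 611, 611, 611, 265, 265, 210
The 3 values of 611 share dense rank 1.
The 2 values of 265 share dense rank 2.
Remaining distinct values take the next consecutive integers.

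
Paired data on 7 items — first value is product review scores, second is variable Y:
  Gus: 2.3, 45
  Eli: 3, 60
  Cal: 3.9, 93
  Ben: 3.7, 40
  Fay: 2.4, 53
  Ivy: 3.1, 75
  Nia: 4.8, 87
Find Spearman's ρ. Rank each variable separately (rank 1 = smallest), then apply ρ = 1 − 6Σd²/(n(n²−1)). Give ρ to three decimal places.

0.607

Ranks of variable 1: 1, 3, 6, 5, 2, 4, 7
Ranks of variable 2: 2, 4, 7, 1, 3, 5, 6
d = r₁ − r₂: -1, -1, -1, 4, -1, -1, 1
d²: 1, 1, 1, 16, 1, 1, 1; Σd² = 22
ρ = 1 − 6·22/(7·48) = 1 − 132/336 = 0.607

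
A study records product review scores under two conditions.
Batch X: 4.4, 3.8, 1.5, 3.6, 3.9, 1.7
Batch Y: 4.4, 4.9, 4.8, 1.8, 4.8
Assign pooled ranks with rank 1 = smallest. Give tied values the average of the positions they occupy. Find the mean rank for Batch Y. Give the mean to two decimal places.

8.10

Sorted (ascending): 1.5, 1.7, 1.8, 3.6, 3.8, 3.9, 4.4, 4.4, 4.8, 4.8, 4.9
The 2 values of 4.4 occupy positions 7–8 → average rank (7+8)/2 = 7.5.
The 2 values of 4.8 occupy positions 9–10 → average rank (9+10)/2 = 9.5.
Batch Y values → pooled ranks: 4.4→7.5, 4.9→11, 4.8→9.5, 1.8→3, 4.8→9.5
Mean rank = (7.5 + 11 + 9.5 + 3 + 9.5) / 5 = 8.10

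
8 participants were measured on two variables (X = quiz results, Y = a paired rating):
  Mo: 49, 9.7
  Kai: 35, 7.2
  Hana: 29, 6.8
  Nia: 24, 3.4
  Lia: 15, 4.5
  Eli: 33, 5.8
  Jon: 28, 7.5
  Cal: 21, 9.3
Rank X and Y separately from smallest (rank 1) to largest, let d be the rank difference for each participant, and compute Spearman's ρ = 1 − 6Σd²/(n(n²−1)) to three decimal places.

Ranks of variable 1: 8, 7, 5, 3, 1, 6, 4, 2
Ranks of variable 2: 8, 5, 4, 1, 2, 3, 6, 7
d = r₁ − r₂: 0, 2, 1, 2, -1, 3, -2, -5
d²: 0, 4, 1, 4, 1, 9, 4, 25; Σd² = 48
ρ = 1 − 6·48/(8·63) = 1 − 288/504 = 0.429

0.429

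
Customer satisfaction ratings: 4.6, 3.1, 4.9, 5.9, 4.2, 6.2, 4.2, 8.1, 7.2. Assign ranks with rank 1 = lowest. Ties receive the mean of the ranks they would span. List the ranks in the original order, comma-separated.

Sorted (ascending): 3.1, 4.2, 4.2, 4.6, 4.9, 5.9, 6.2, 7.2, 8.1
The 2 values of 4.2 occupy positions 2–3 → average rank (2+3)/2 = 2.5.

4, 1, 5, 6, 2.5, 7, 2.5, 9, 8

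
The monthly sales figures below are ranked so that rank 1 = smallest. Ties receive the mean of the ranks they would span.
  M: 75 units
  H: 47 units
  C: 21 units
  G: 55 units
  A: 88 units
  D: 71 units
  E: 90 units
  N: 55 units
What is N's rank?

3.5

Sorted (ascending): 21, 47, 55, 55, 71, 75, 88, 90
The 2 values of 55 occupy positions 3–4 → average rank (3+4)/2 = 3.5.
N has value 55 units → rank 3.5.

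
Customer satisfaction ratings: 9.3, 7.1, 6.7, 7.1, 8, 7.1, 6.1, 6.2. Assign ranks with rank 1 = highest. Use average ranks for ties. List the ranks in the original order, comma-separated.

1, 4, 6, 4, 2, 4, 8, 7

Sorted (descending): 9.3, 8, 7.1, 7.1, 7.1, 6.7, 6.2, 6.1
The 3 values of 7.1 occupy positions 3–5 → average rank 4.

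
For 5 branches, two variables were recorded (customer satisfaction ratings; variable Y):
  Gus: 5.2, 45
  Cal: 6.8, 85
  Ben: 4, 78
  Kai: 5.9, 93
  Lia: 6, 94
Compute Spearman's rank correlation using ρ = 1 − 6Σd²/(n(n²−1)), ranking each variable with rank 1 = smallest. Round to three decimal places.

0.600

Ranks of variable 1: 2, 5, 1, 3, 4
Ranks of variable 2: 1, 3, 2, 4, 5
d = r₁ − r₂: 1, 2, -1, -1, -1
d²: 1, 4, 1, 1, 1; Σd² = 8
ρ = 1 − 6·8/(5·24) = 1 − 48/120 = 0.600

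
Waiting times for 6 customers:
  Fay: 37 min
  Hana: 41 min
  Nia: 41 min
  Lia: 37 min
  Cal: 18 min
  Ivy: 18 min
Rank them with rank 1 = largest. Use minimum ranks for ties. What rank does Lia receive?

Sorted (descending): 41, 41, 37, 37, 18, 18
The 2 values of 41 occupy positions 1–2 → each gets rank 1.
The 2 values of 37 occupy positions 3–4 → each gets rank 3.
The 2 values of 18 occupy positions 5–6 → each gets rank 5.
Lia has value 37 min → rank 3.

3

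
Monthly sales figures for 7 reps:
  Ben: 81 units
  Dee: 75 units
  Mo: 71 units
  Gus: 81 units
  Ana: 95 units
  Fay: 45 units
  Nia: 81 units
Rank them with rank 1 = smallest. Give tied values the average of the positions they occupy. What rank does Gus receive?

Sorted (ascending): 45, 71, 75, 81, 81, 81, 95
The 3 values of 81 occupy positions 4–6 → average rank 5.
Gus has value 81 units → rank 5.

5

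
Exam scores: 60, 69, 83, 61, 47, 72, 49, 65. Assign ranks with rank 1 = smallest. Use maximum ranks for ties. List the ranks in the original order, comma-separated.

3, 6, 8, 4, 1, 7, 2, 5

Sorted (ascending): 47, 49, 60, 61, 65, 69, 72, 83
No ties — each value takes its position as its rank.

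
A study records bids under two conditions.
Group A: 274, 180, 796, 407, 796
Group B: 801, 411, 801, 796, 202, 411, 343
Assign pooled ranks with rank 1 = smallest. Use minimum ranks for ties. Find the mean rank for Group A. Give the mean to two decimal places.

Sorted (ascending): 180, 202, 274, 343, 407, 411, 411, 796, 796, 796, 801, 801
The 2 values of 411 occupy positions 6–7 → each gets rank 6.
The 3 values of 796 occupy positions 8–10 → each gets rank 8.
The 2 values of 801 occupy positions 11–12 → each gets rank 11.
Group A values → pooled ranks: 274→3, 180→1, 796→8, 407→5, 796→8
Mean rank = (3 + 1 + 8 + 5 + 8) / 5 = 5.00

5.00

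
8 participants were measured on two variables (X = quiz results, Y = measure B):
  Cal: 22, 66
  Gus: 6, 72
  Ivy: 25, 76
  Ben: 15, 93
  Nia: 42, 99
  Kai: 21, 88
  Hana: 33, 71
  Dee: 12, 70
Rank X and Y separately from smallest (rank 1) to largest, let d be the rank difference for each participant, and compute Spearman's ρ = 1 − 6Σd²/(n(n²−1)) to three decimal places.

0.262

Ranks of variable 1: 5, 1, 6, 3, 8, 4, 7, 2
Ranks of variable 2: 1, 4, 5, 7, 8, 6, 3, 2
d = r₁ − r₂: 4, -3, 1, -4, 0, -2, 4, 0
d²: 16, 9, 1, 16, 0, 4, 16, 0; Σd² = 62
ρ = 1 − 6·62/(8·63) = 1 − 372/504 = 0.262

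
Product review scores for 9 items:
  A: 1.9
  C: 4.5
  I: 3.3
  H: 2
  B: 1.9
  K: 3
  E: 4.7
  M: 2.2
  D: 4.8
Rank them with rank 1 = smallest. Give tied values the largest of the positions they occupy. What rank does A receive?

2

Sorted (ascending): 1.9, 1.9, 2, 2.2, 3, 3.3, 4.5, 4.7, 4.8
The 2 values of 1.9 occupy positions 1–2 → each gets rank 2.
A has value 1.9 → rank 2.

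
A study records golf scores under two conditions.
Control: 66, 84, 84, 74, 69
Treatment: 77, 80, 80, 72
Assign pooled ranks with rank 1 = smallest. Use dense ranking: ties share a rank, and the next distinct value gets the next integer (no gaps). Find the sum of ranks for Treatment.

20

Sorted (ascending): 66, 69, 72, 74, 77, 80, 80, 84, 84
The 2 values of 80 share dense rank 6.
The 2 values of 84 share dense rank 7.
Remaining distinct values take the next consecutive integers.
Treatment values → pooled ranks: 77→5, 80→6, 80→6, 72→3
Rank sum = 5 + 6 + 6 + 3 = 20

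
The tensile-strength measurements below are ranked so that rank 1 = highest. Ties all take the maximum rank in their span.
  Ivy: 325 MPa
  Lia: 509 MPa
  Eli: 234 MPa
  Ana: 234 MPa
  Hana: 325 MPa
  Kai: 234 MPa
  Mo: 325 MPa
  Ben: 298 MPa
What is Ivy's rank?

Sorted (descending): 509, 325, 325, 325, 298, 234, 234, 234
The 3 values of 325 occupy positions 2–4 → each gets rank 4.
The 3 values of 234 occupy positions 6–8 → each gets rank 8.
Ivy has value 325 MPa → rank 4.

4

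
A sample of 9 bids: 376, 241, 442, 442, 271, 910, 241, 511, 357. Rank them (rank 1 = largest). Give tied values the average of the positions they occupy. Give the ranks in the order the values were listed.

Sorted (descending): 910, 511, 442, 442, 376, 357, 271, 241, 241
The 2 values of 442 occupy positions 3–4 → average rank (3+4)/2 = 3.5.
The 2 values of 241 occupy positions 8–9 → average rank (8+9)/2 = 8.5.

5, 8.5, 3.5, 3.5, 7, 1, 8.5, 2, 6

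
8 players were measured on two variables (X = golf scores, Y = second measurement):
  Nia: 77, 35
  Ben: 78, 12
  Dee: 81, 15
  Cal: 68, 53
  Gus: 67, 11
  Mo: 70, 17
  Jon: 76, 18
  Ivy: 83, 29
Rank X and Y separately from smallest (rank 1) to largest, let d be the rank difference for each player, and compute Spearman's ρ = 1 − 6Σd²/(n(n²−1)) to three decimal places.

Ranks of variable 1: 5, 6, 7, 2, 1, 3, 4, 8
Ranks of variable 2: 7, 2, 3, 8, 1, 4, 5, 6
d = r₁ − r₂: -2, 4, 4, -6, 0, -1, -1, 2
d²: 4, 16, 16, 36, 0, 1, 1, 4; Σd² = 78
ρ = 1 − 6·78/(8·63) = 1 − 468/504 = 0.071

0.071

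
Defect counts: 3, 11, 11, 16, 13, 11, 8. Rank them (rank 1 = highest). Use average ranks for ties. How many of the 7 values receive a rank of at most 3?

2

Sorted (descending): 16, 13, 11, 11, 11, 8, 3
The 3 values of 11 occupy positions 3–5 → average rank 4.
Ranks ≤ 3: {1, 2} → 2 values.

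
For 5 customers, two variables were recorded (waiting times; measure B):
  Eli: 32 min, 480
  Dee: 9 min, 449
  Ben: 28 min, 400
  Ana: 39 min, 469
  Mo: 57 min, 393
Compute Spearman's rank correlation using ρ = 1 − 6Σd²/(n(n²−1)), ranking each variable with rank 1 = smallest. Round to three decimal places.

-0.200

Ranks of variable 1: 3, 1, 2, 4, 5
Ranks of variable 2: 5, 3, 2, 4, 1
d = r₁ − r₂: -2, -2, 0, 0, 4
d²: 4, 4, 0, 0, 16; Σd² = 24
ρ = 1 − 6·24/(5·24) = 1 − 144/120 = -0.200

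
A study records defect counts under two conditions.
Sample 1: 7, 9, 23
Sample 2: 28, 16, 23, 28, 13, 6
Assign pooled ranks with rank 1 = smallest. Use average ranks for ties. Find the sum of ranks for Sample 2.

33.5

Sorted (ascending): 6, 7, 9, 13, 16, 23, 23, 28, 28
The 2 values of 23 occupy positions 6–7 → average rank (6+7)/2 = 6.5.
The 2 values of 28 occupy positions 8–9 → average rank (8+9)/2 = 8.5.
Sample 2 values → pooled ranks: 28→8.5, 16→5, 23→6.5, 28→8.5, 13→4, 6→1
Rank sum = 8.5 + 5 + 6.5 + 8.5 + 4 + 1 = 33.5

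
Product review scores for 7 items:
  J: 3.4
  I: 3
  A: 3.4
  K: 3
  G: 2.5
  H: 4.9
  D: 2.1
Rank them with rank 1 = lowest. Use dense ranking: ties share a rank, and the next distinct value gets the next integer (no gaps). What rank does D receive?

Sorted (ascending): 2.1, 2.5, 3, 3, 3.4, 3.4, 4.9
The 2 values of 3 share dense rank 3.
The 2 values of 3.4 share dense rank 4.
Remaining distinct values take the next consecutive integers.
D has value 2.1 → rank 1.

1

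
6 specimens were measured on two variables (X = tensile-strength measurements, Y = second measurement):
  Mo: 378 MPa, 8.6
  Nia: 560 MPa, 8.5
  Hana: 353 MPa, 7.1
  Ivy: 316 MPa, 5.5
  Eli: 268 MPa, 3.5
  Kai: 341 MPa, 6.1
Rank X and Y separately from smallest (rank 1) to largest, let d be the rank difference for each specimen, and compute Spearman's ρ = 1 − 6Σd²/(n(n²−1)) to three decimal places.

0.943

Ranks of variable 1: 5, 6, 4, 2, 1, 3
Ranks of variable 2: 6, 5, 4, 2, 1, 3
d = r₁ − r₂: -1, 1, 0, 0, 0, 0
d²: 1, 1, 0, 0, 0, 0; Σd² = 2
ρ = 1 − 6·2/(6·35) = 1 − 12/210 = 0.943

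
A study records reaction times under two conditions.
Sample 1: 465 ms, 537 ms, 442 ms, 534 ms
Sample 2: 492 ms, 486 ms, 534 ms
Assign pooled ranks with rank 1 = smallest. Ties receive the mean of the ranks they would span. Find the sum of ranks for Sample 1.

15.5

Sorted (ascending): 442, 465, 486, 492, 534, 534, 537
The 2 values of 534 occupy positions 5–6 → average rank (5+6)/2 = 5.5.
Sample 1 values → pooled ranks: 465→2, 537→7, 442→1, 534→5.5
Rank sum = 2 + 7 + 1 + 5.5 = 15.5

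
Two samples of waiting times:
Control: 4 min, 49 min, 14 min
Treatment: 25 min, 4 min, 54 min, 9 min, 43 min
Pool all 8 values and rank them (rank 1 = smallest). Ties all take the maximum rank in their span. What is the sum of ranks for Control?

Sorted (ascending): 4, 4, 9, 14, 25, 43, 49, 54
The 2 values of 4 occupy positions 1–2 → each gets rank 2.
Control values → pooled ranks: 4→2, 49→7, 14→4
Rank sum = 2 + 7 + 4 = 13

13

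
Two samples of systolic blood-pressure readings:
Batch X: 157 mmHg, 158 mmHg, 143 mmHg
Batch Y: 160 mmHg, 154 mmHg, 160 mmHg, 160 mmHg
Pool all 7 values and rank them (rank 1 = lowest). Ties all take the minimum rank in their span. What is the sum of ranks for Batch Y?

Sorted (ascending): 143, 154, 157, 158, 160, 160, 160
The 3 values of 160 occupy positions 5–7 → each gets rank 5.
Batch Y values → pooled ranks: 160→5, 154→2, 160→5, 160→5
Rank sum = 5 + 2 + 5 + 5 = 17

17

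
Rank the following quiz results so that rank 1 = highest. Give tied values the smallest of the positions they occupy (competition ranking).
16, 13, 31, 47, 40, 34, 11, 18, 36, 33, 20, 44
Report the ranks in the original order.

10, 11, 7, 1, 3, 5, 12, 9, 4, 6, 8, 2

Sorted (descending): 47, 44, 40, 36, 34, 33, 31, 20, 18, 16, 13, 11
No ties — each value takes its position as its rank.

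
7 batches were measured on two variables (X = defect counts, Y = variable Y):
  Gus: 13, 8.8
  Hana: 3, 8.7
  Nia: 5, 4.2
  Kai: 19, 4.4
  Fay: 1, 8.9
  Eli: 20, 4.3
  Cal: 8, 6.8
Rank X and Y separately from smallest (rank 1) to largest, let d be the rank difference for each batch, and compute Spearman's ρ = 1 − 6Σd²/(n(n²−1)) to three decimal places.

-0.500

Ranks of variable 1: 5, 2, 3, 6, 1, 7, 4
Ranks of variable 2: 6, 5, 1, 3, 7, 2, 4
d = r₁ − r₂: -1, -3, 2, 3, -6, 5, 0
d²: 1, 9, 4, 9, 36, 25, 0; Σd² = 84
ρ = 1 − 6·84/(7·48) = 1 − 504/336 = -0.500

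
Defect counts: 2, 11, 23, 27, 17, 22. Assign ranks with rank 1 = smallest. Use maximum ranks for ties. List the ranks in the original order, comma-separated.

Sorted (ascending): 2, 11, 17, 22, 23, 27
No ties — each value takes its position as its rank.

1, 2, 5, 6, 3, 4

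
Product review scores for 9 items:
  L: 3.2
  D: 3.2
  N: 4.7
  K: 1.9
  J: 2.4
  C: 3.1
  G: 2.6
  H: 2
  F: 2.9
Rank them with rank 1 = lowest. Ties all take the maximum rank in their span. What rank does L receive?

Sorted (ascending): 1.9, 2, 2.4, 2.6, 2.9, 3.1, 3.2, 3.2, 4.7
The 2 values of 3.2 occupy positions 7–8 → each gets rank 8.
L has value 3.2 → rank 8.

8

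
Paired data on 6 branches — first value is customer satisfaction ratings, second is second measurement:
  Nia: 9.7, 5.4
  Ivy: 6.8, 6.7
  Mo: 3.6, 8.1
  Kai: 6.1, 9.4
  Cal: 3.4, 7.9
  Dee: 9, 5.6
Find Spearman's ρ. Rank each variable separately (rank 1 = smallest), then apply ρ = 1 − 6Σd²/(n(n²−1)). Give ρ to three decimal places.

-0.771

Ranks of variable 1: 6, 4, 2, 3, 1, 5
Ranks of variable 2: 1, 3, 5, 6, 4, 2
d = r₁ − r₂: 5, 1, -3, -3, -3, 3
d²: 25, 1, 9, 9, 9, 9; Σd² = 62
ρ = 1 − 6·62/(6·35) = 1 − 372/210 = -0.771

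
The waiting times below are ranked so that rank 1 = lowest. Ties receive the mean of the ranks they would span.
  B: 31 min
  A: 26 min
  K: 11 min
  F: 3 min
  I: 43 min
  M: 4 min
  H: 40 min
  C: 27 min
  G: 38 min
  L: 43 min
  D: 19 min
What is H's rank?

Sorted (ascending): 3, 4, 11, 19, 26, 27, 31, 38, 40, 43, 43
The 2 values of 43 occupy positions 10–11 → average rank (10+11)/2 = 10.5.
H has value 40 min → rank 9.

9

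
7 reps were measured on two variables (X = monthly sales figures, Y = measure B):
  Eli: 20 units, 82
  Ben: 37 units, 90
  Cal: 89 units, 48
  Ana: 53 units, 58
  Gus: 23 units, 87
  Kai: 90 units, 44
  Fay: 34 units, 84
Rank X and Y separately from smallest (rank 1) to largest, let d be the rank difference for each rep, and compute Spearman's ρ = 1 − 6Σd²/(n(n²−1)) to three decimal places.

Ranks of variable 1: 1, 4, 6, 5, 2, 7, 3
Ranks of variable 2: 4, 7, 2, 3, 6, 1, 5
d = r₁ − r₂: -3, -3, 4, 2, -4, 6, -2
d²: 9, 9, 16, 4, 16, 36, 4; Σd² = 94
ρ = 1 − 6·94/(7·48) = 1 − 564/336 = -0.679

-0.679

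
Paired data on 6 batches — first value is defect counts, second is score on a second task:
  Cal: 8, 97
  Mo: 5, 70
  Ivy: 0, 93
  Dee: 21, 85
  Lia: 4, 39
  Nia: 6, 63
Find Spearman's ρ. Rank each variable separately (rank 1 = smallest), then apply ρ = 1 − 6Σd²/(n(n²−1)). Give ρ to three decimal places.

Ranks of variable 1: 5, 3, 1, 6, 2, 4
Ranks of variable 2: 6, 3, 5, 4, 1, 2
d = r₁ − r₂: -1, 0, -4, 2, 1, 2
d²: 1, 0, 16, 4, 1, 4; Σd² = 26
ρ = 1 − 6·26/(6·35) = 1 − 156/210 = 0.257

0.257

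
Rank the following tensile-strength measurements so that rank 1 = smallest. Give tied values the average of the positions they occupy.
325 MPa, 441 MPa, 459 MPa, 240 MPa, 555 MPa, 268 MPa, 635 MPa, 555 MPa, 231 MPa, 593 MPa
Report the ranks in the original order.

4, 5, 6, 2, 7.5, 3, 10, 7.5, 1, 9

Sorted (ascending): 231, 240, 268, 325, 441, 459, 555, 555, 593, 635
The 2 values of 555 occupy positions 7–8 → average rank (7+8)/2 = 7.5.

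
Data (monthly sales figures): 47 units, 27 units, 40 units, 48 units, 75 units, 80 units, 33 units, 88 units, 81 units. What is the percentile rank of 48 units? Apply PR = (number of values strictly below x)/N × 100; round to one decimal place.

44.4

N = 9.
Strictly below 48: 4. Equal to 48: 1.
PR = 4/9 × 100 = 44.4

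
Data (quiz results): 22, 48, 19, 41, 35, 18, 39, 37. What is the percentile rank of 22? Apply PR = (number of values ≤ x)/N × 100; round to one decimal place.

37.5

N = 8.
Strictly below 22: 2. Equal to 22: 1.
PR = 3/8 × 100 = 37.5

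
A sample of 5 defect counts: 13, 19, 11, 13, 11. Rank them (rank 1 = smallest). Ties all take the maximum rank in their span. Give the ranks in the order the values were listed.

4, 5, 2, 4, 2

Sorted (ascending): 11, 11, 13, 13, 19
The 2 values of 11 occupy positions 1–2 → each gets rank 2.
The 2 values of 13 occupy positions 3–4 → each gets rank 4.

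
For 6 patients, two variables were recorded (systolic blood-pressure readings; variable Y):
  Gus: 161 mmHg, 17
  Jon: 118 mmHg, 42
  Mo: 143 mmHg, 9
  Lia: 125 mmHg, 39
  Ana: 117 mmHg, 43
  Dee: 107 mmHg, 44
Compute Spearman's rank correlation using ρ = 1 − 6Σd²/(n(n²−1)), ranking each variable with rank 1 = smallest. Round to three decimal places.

-0.943

Ranks of variable 1: 6, 3, 5, 4, 2, 1
Ranks of variable 2: 2, 4, 1, 3, 5, 6
d = r₁ − r₂: 4, -1, 4, 1, -3, -5
d²: 16, 1, 16, 1, 9, 25; Σd² = 68
ρ = 1 − 6·68/(6·35) = 1 − 408/210 = -0.943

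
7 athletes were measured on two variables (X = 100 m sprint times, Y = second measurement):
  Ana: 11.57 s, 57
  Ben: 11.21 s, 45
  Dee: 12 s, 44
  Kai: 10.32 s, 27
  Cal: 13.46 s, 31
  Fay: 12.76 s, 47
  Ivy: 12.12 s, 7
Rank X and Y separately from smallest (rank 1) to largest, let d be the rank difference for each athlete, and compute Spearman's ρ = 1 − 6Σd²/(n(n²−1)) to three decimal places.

Ranks of variable 1: 3, 2, 4, 1, 7, 6, 5
Ranks of variable 2: 7, 5, 4, 2, 3, 6, 1
d = r₁ − r₂: -4, -3, 0, -1, 4, 0, 4
d²: 16, 9, 0, 1, 16, 0, 16; Σd² = 58
ρ = 1 − 6·58/(7·48) = 1 − 348/336 = -0.036

-0.036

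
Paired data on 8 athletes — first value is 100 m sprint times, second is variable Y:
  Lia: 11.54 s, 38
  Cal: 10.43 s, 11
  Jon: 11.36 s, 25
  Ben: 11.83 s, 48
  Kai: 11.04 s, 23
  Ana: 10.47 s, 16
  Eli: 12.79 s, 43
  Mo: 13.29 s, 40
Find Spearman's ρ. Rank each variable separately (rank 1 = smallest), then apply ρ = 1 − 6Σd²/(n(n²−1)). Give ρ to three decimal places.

Ranks of variable 1: 5, 1, 4, 6, 3, 2, 7, 8
Ranks of variable 2: 5, 1, 4, 8, 3, 2, 7, 6
d = r₁ − r₂: 0, 0, 0, -2, 0, 0, 0, 2
d²: 0, 0, 0, 4, 0, 0, 0, 4; Σd² = 8
ρ = 1 − 6·8/(8·63) = 1 − 48/504 = 0.905

0.905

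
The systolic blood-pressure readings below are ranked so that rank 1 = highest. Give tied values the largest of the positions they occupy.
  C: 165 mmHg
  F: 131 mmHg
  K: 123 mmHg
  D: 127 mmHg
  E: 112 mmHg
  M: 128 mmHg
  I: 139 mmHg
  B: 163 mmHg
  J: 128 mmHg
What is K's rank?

8

Sorted (descending): 165, 163, 139, 131, 128, 128, 127, 123, 112
The 2 values of 128 occupy positions 5–6 → each gets rank 6.
K has value 123 mmHg → rank 8.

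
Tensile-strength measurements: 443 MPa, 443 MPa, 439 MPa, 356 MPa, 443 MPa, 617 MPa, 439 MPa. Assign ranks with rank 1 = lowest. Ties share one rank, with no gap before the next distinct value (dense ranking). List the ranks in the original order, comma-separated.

3, 3, 2, 1, 3, 4, 2

Sorted (ascending): 356, 439, 439, 443, 443, 443, 617
The 2 values of 439 share dense rank 2.
The 3 values of 443 share dense rank 3.
Remaining distinct values take the next consecutive integers.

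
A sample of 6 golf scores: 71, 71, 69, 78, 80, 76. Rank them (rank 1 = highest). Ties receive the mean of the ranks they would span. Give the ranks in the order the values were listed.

Sorted (descending): 80, 78, 76, 71, 71, 69
The 2 values of 71 occupy positions 4–5 → average rank (4+5)/2 = 4.5.

4.5, 4.5, 6, 2, 1, 3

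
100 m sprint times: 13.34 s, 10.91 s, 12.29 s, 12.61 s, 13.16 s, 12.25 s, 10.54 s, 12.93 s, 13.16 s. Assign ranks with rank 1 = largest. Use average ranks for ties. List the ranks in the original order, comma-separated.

Sorted (descending): 13.34, 13.16, 13.16, 12.93, 12.61, 12.29, 12.25, 10.91, 10.54
The 2 values of 13.16 occupy positions 2–3 → average rank (2+3)/2 = 2.5.

1, 8, 6, 5, 2.5, 7, 9, 4, 2.5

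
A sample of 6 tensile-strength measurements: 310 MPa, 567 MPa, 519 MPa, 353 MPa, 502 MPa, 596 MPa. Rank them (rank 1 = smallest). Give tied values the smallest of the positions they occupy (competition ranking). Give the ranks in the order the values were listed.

Sorted (ascending): 310, 353, 502, 519, 567, 596
No ties — each value takes its position as its rank.

1, 5, 4, 2, 3, 6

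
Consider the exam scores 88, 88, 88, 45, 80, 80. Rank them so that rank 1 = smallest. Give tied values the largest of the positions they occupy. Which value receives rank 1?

45

Sorted (ascending): 45, 80, 80, 88, 88, 88
The 2 values of 80 occupy positions 2–3 → each gets rank 3.
The 3 values of 88 occupy positions 4–6 → each gets rank 6.
Rank 1 → value 45.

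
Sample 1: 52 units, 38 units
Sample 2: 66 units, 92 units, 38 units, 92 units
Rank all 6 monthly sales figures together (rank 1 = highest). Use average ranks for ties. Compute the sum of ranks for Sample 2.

11.5

Sorted (descending): 92, 92, 66, 52, 38, 38
The 2 values of 92 occupy positions 1–2 → average rank (1+2)/2 = 1.5.
The 2 values of 38 occupy positions 5–6 → average rank (5+6)/2 = 5.5.
Sample 2 values → pooled ranks: 66→3, 92→1.5, 38→5.5, 92→1.5
Rank sum = 3 + 1.5 + 5.5 + 1.5 = 11.5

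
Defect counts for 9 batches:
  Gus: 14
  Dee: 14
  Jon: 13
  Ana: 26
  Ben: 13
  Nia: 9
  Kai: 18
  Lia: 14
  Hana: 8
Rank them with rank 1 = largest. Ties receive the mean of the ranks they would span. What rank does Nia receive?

Sorted (descending): 26, 18, 14, 14, 14, 13, 13, 9, 8
The 3 values of 14 occupy positions 3–5 → average rank 4.
The 2 values of 13 occupy positions 6–7 → average rank (6+7)/2 = 6.5.
Nia has value 9 → rank 8.

8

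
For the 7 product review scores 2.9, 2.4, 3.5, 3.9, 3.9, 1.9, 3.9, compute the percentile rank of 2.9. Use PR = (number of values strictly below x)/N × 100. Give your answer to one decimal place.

28.6

N = 7.
Strictly below 2.9: 2. Equal to 2.9: 1.
PR = 2/7 × 100 = 28.6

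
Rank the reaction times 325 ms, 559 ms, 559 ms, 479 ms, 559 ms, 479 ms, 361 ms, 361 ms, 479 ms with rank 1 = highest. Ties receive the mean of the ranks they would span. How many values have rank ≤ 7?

Sorted (descending): 559, 559, 559, 479, 479, 479, 361, 361, 325
The 3 values of 559 occupy positions 1–3 → average rank 2.
The 3 values of 479 occupy positions 4–6 → average rank 5.
The 2 values of 361 occupy positions 7–8 → average rank (7+8)/2 = 7.5.
Ranks ≤ 7: {2, 2, 2, 5, 5, 5} → 6 values.

6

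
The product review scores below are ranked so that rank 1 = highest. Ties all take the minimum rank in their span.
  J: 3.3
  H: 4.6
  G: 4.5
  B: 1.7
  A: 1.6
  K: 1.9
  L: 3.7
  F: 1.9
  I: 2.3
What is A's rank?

Sorted (descending): 4.6, 4.5, 3.7, 3.3, 2.3, 1.9, 1.9, 1.7, 1.6
The 2 values of 1.9 occupy positions 6–7 → each gets rank 6.
A has value 1.6 → rank 9.

9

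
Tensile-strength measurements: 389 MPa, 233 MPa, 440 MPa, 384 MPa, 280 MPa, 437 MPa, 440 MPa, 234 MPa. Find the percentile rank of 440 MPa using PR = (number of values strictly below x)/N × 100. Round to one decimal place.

N = 8.
Strictly below 440: 6. Equal to 440: 2.
PR = 6/8 × 100 = 75.0

75.0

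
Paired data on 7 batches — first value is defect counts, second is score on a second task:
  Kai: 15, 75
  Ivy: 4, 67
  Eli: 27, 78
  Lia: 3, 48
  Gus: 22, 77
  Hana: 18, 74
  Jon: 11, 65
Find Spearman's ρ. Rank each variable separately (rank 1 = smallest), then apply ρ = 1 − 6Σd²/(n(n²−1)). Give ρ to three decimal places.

0.929

Ranks of variable 1: 4, 2, 7, 1, 6, 5, 3
Ranks of variable 2: 5, 3, 7, 1, 6, 4, 2
d = r₁ − r₂: -1, -1, 0, 0, 0, 1, 1
d²: 1, 1, 0, 0, 0, 1, 1; Σd² = 4
ρ = 1 − 6·4/(7·48) = 1 − 24/336 = 0.929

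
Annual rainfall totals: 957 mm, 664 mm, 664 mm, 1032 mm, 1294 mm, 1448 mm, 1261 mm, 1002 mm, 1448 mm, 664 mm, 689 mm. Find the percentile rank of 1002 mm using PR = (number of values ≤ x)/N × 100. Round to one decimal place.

54.5

N = 11.
Strictly below 1002: 5. Equal to 1002: 1.
PR = 6/11 × 100 = 54.5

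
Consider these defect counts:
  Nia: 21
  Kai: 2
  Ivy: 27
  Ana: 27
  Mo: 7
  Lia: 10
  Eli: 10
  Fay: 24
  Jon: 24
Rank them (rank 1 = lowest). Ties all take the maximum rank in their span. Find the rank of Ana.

9

Sorted (ascending): 2, 7, 10, 10, 21, 24, 24, 27, 27
The 2 values of 10 occupy positions 3–4 → each gets rank 4.
The 2 values of 24 occupy positions 6–7 → each gets rank 7.
The 2 values of 27 occupy positions 8–9 → each gets rank 9.
Ana has value 27 → rank 9.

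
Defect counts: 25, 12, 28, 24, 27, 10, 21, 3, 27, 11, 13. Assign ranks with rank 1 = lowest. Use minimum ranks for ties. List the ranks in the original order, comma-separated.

8, 4, 11, 7, 9, 2, 6, 1, 9, 3, 5

Sorted (ascending): 3, 10, 11, 12, 13, 21, 24, 25, 27, 27, 28
The 2 values of 27 occupy positions 9–10 → each gets rank 9.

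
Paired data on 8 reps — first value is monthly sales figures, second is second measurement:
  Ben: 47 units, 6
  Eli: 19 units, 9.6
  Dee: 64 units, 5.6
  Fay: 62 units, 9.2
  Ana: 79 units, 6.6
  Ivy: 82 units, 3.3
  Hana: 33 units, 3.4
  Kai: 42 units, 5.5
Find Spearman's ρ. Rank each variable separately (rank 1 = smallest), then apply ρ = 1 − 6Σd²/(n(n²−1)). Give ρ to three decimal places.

Ranks of variable 1: 4, 1, 6, 5, 7, 8, 2, 3
Ranks of variable 2: 5, 8, 4, 7, 6, 1, 2, 3
d = r₁ − r₂: -1, -7, 2, -2, 1, 7, 0, 0
d²: 1, 49, 4, 4, 1, 49, 0, 0; Σd² = 108
ρ = 1 − 6·108/(8·63) = 1 − 648/504 = -0.286

-0.286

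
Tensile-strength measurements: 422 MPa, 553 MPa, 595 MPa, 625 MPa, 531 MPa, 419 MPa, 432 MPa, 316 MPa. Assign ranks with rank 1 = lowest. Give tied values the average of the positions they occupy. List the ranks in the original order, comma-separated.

3, 6, 7, 8, 5, 2, 4, 1

Sorted (ascending): 316, 419, 422, 432, 531, 553, 595, 625
No ties — each value takes its position as its rank.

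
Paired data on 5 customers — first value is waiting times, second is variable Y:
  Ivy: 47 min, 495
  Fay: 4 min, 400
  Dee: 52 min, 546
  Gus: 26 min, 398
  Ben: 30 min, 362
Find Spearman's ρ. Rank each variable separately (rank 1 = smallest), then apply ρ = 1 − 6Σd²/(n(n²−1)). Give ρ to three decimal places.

Ranks of variable 1: 4, 1, 5, 2, 3
Ranks of variable 2: 4, 3, 5, 2, 1
d = r₁ − r₂: 0, -2, 0, 0, 2
d²: 0, 4, 0, 0, 4; Σd² = 8
ρ = 1 − 6·8/(5·24) = 1 − 48/120 = 0.600

0.600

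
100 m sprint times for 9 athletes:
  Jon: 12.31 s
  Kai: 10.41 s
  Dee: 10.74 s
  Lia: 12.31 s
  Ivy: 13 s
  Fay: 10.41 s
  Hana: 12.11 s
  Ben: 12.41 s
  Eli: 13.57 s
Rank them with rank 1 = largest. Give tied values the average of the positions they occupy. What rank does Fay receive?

8.5

Sorted (descending): 13.57, 13, 12.41, 12.31, 12.31, 12.11, 10.74, 10.41, 10.41
The 2 values of 12.31 occupy positions 4–5 → average rank (4+5)/2 = 4.5.
The 2 values of 10.41 occupy positions 8–9 → average rank (8+9)/2 = 8.5.
Fay has value 10.41 s → rank 8.5.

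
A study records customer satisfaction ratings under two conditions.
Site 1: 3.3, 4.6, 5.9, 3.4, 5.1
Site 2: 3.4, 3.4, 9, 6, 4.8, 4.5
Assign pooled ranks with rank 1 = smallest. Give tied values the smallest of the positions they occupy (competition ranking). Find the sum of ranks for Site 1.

Sorted (ascending): 3.3, 3.4, 3.4, 3.4, 4.5, 4.6, 4.8, 5.1, 5.9, 6, 9
The 3 values of 3.4 occupy positions 2–4 → each gets rank 2.
Site 1 values → pooled ranks: 3.3→1, 4.6→6, 5.9→9, 3.4→2, 5.1→8
Rank sum = 1 + 6 + 9 + 2 + 8 = 26

26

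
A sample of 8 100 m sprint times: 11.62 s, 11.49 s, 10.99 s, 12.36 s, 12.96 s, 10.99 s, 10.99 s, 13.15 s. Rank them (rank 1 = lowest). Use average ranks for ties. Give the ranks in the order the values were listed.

Sorted (ascending): 10.99, 10.99, 10.99, 11.49, 11.62, 12.36, 12.96, 13.15
The 3 values of 10.99 occupy positions 1–3 → average rank 2.

5, 4, 2, 6, 7, 2, 2, 8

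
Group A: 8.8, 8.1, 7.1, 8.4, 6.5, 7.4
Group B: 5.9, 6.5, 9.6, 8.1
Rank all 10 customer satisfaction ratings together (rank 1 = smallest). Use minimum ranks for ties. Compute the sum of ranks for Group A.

Sorted (ascending): 5.9, 6.5, 6.5, 7.1, 7.4, 8.1, 8.1, 8.4, 8.8, 9.6
The 2 values of 6.5 occupy positions 2–3 → each gets rank 2.
The 2 values of 8.1 occupy positions 6–7 → each gets rank 6.
Group A values → pooled ranks: 8.8→9, 8.1→6, 7.1→4, 8.4→8, 6.5→2, 7.4→5
Rank sum = 9 + 6 + 4 + 8 + 2 + 5 = 34

34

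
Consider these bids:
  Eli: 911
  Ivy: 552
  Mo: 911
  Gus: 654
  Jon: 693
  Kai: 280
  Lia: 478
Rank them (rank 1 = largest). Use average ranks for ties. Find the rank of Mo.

Sorted (descending): 911, 911, 693, 654, 552, 478, 280
The 2 values of 911 occupy positions 1–2 → average rank (1+2)/2 = 1.5.
Mo has value 911 → rank 1.5.

1.5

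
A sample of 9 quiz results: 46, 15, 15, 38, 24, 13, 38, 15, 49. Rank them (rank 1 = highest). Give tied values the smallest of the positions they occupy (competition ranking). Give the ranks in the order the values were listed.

2, 6, 6, 3, 5, 9, 3, 6, 1

Sorted (descending): 49, 46, 38, 38, 24, 15, 15, 15, 13
The 2 values of 38 occupy positions 3–4 → each gets rank 3.
The 3 values of 15 occupy positions 6–8 → each gets rank 6.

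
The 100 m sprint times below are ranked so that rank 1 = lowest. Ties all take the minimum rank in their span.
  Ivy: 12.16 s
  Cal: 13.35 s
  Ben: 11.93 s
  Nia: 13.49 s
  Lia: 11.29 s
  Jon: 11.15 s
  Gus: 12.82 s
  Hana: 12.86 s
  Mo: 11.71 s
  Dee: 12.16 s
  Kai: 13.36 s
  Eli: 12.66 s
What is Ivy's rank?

Sorted (ascending): 11.15, 11.29, 11.71, 11.93, 12.16, 12.16, 12.66, 12.82, 12.86, 13.35, 13.36, 13.49
The 2 values of 12.16 occupy positions 5–6 → each gets rank 5.
Ivy has value 12.16 s → rank 5.

5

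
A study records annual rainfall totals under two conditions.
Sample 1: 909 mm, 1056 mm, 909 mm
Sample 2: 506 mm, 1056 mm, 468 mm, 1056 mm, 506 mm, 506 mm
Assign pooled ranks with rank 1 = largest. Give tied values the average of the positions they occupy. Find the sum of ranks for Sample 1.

Sorted (descending): 1056, 1056, 1056, 909, 909, 506, 506, 506, 468
The 3 values of 1056 occupy positions 1–3 → average rank 2.
The 2 values of 909 occupy positions 4–5 → average rank (4+5)/2 = 4.5.
The 3 values of 506 occupy positions 6–8 → average rank 7.
Sample 1 values → pooled ranks: 909→4.5, 1056→2, 909→4.5
Rank sum = 4.5 + 2 + 4.5 = 11

11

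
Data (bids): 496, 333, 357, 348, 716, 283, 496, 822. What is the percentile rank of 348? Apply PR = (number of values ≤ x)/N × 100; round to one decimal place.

N = 8.
Strictly below 348: 2. Equal to 348: 1.
PR = 3/8 × 100 = 37.5

37.5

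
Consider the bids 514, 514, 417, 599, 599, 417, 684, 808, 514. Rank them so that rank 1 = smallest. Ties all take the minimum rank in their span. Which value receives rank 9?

808

Sorted (ascending): 417, 417, 514, 514, 514, 599, 599, 684, 808
The 2 values of 417 occupy positions 1–2 → each gets rank 1.
The 3 values of 514 occupy positions 3–5 → each gets rank 3.
The 2 values of 599 occupy positions 6–7 → each gets rank 6.
Rank 9 → value 808.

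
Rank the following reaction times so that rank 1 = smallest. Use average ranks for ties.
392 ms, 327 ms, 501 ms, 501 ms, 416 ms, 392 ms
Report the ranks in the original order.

Sorted (ascending): 327, 392, 392, 416, 501, 501
The 2 values of 392 occupy positions 2–3 → average rank (2+3)/2 = 2.5.
The 2 values of 501 occupy positions 5–6 → average rank (5+6)/2 = 5.5.

2.5, 1, 5.5, 5.5, 4, 2.5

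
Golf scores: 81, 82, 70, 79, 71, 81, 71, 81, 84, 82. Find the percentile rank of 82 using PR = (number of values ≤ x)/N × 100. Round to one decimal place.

90.0

N = 10.
Strictly below 82: 7. Equal to 82: 2.
PR = 9/10 × 100 = 90.0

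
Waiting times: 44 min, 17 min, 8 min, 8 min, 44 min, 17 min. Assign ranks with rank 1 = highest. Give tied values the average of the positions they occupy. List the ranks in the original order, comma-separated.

1.5, 3.5, 5.5, 5.5, 1.5, 3.5

Sorted (descending): 44, 44, 17, 17, 8, 8
The 2 values of 44 occupy positions 1–2 → average rank (1+2)/2 = 1.5.
The 2 values of 17 occupy positions 3–4 → average rank (3+4)/2 = 3.5.
The 2 values of 8 occupy positions 5–6 → average rank (5+6)/2 = 5.5.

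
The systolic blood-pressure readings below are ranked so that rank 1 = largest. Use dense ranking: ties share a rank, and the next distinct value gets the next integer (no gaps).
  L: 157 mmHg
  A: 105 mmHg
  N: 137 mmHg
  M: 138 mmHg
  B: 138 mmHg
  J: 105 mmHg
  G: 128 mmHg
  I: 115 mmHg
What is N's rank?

Sorted (descending): 157, 138, 138, 137, 128, 115, 105, 105
The 2 values of 138 share dense rank 2.
The 2 values of 105 share dense rank 6.
Remaining distinct values take the next consecutive integers.
N has value 137 mmHg → rank 3.

3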